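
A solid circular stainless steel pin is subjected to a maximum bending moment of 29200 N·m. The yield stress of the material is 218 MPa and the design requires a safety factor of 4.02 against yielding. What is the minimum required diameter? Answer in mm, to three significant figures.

σ_allow = 218/4.02 = 54.23 MPa.
For a solid circular section σ = 32M/(πd³), so d³ = 32M/(π σ_allow) = 32×2.9200×10^7/(π×54.23) = 5.485×10^6 mm³.
d = 176.4 mm.

d = 176 mm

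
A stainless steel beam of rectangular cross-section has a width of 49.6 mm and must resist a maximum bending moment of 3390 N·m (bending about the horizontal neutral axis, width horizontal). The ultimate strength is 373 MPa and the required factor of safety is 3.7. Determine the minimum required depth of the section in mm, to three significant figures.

h = 63.8 mm

σ_allow = 373/3.7 = 100.8 MPa.
For a rectangular section σ = 6M/(bh²), so h² = 6M/(b σ_allow) = 6×3390000/(49.6×100.8) = 4068 mm².
h = 63.78 mm.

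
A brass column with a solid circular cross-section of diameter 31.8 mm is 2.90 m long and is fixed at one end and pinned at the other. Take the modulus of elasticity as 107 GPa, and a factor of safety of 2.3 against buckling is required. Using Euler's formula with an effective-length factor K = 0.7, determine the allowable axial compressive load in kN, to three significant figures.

P_allow = 5.59 kN

I = πd⁴/64 = π×31.8⁴/64 = 50200 mm⁴.
Effective length L_e = KL = 0.7×2.90 m = 2030 mm.
Euler critical load P_cr = π²EI/L_e² = π²×107000×50200/2030² = 12860 N.
P_allow = P_cr/n = 12860/2.3 = 5593 N.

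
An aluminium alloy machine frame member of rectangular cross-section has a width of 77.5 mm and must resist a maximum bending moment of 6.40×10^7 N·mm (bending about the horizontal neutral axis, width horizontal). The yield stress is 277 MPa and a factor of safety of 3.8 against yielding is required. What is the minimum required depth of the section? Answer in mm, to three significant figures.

h = 261 mm

σ_allow = 277/3.8 = 72.89 MPa.
For a rectangular section σ = 6M/(bh²), so h² = 6M/(b σ_allow) = 6×6.4000×10^7/(77.5×72.89) = 67970 mm².
h = 260.7 mm.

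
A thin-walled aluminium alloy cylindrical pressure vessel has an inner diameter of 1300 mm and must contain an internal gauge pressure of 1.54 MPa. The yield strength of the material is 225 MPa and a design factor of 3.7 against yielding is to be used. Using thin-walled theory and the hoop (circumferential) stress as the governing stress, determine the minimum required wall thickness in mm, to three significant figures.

σ_allow = 225/3.7 = 60.81 MPa.
Hoop stress σ_h = pD/(2t), so t = pD/(2σ_allow) = 1.54×1300/(2×60.81) = 16.46 mm.

t = 16.5 mm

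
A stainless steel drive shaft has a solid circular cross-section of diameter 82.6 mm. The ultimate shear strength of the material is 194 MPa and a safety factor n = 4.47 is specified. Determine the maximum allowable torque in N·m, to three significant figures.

τ_allow = 194/4.47 = 43.40 MPa.
For a solid shaft T_allow = τ_allow·πd³/16; πd³/16 = π×82.6³/16 = 110700 mm³.
T_allow = 43.40×110700 = 4.802×10^6 N·mm = 4802 N·m.

T_allow = 4800 N·m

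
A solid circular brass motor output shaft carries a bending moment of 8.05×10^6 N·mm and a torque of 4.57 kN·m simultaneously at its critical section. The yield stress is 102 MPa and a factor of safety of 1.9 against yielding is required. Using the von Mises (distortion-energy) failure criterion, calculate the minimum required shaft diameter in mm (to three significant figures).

σ_allow = σ_y/n = 102/1.9 = 53.68 MPa.
For a solid shaft σ_b = 32M/(πd³) and τ = 16T/(πd³), so the von Mises stress is σ' = (16/πd³)·√(4M²+3T²).
√(4M²+3T²) = √(4×(8.050×10^6)² + 3×(4.570×10^6)²) = 1.794×10^7 N·mm.
d³ = 16×1.794×10^7/(π×53.68) = 1.702×10^6 mm³.
d = 119.4 mm.

d = 119 mm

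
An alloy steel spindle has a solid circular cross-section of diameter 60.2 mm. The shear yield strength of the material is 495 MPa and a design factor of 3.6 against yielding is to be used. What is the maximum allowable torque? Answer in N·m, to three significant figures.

τ_allow = 495/3.6 = 137.5 MPa.
For a solid shaft T_allow = τ_allow·πd³/16; πd³/16 = π×60.2³/16 = 42840 mm³.
T_allow = 137.5×42840 = 5.890×10^6 N·mm = 5890 N·m.

T_allow = 5890 N·m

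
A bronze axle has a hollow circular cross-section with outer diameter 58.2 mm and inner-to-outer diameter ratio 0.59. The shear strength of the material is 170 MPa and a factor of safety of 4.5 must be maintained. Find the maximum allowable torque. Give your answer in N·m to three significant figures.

T_allow = 1290 N·m

τ_allow = 170/4.5 = 37.78 MPa.
For a hollow shaft T_allow = τ_allow·πd_o³(1−k⁴)/16 with 1−k⁴ = 0.8788, so πd_o³(1−k⁴)/16 = 34020 mm³.
T_allow = 37.78×34020 = 1.285×10^6 N·mm = 1285 N·m.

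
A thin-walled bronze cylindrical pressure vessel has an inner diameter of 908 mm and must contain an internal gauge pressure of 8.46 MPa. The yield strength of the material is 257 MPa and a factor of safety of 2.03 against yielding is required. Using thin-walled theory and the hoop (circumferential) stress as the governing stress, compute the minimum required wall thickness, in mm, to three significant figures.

σ_allow = 257/2.03 = 126.6 MPa.
Hoop stress σ_h = pD/(2t), so t = pD/(2σ_allow) = 8.46×908/(2×126.6) = 30.34 mm.

t = 30.3 mm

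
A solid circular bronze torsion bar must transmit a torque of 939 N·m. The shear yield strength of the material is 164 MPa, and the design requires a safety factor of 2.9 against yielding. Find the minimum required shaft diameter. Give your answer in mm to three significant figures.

d = 43.9 mm

Allowable shear stress τ_allow = 164/2.9 = 56.55 MPa.
For a solid shaft τ = 16T/(πd³), so d³ = 16T/(π τ_allow) = 16×939000/(π×56.55) = 84560 mm³.
d = (84560)^(1/3) = 43.89 mm.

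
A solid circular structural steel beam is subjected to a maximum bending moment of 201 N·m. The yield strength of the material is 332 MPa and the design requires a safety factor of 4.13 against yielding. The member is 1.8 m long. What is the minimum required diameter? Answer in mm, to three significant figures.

d = 29.4 mm

σ_allow = 332/4.13 = 80.39 MPa.
For a solid circular section σ = 32M/(πd³), so d³ = 32M/(π σ_allow) = 32×201000/(π×80.39) = 25470 mm³.
d = 29.42 mm.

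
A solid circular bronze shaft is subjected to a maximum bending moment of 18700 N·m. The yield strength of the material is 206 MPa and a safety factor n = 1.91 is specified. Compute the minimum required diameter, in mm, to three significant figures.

d = 121 mm

σ_allow = 206/1.91 = 107.9 MPa.
For a solid circular section σ = 32M/(πd³), so d³ = 32M/(π σ_allow) = 32×1.8700×10^7/(π×107.9) = 1.766×10^6 mm³.
d = 120.9 mm.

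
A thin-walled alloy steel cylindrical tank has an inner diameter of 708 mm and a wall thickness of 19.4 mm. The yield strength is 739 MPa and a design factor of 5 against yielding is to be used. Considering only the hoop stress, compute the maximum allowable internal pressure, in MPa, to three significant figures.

σ_allow = 739/5 = 147.8 MPa.
σ_h = pD/(2t) → p_allow = 2σ_allow t/D = 2×147.8×19.4/708 = 8.100 MPa.

p_allow = 8.10 MPa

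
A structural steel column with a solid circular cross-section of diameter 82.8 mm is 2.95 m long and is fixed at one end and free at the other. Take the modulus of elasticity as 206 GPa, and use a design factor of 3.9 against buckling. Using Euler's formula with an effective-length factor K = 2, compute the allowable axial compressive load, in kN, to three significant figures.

I = πd⁴/64 = π×82.8⁴/64 = 2.307×10^6 mm⁴.
Effective length L_e = KL = 2×2.95 m = 5900 mm.
Euler critical load P_cr = π²EI/L_e² = π²×206000×2.307×10^6/5900² = 134800 N.
P_allow = P_cr/n = 134800/3.9 = 34550 N.

P_allow = 34.6 kN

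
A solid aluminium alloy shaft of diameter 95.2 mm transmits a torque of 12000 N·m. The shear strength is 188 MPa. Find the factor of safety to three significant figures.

τ = 16T/(πd³) = 16×1.2000×10^7/(π×95.2³) = 70.83 MPa.
n = τ_limit/τ = 188/70.83 = 2.654.

n = 2.65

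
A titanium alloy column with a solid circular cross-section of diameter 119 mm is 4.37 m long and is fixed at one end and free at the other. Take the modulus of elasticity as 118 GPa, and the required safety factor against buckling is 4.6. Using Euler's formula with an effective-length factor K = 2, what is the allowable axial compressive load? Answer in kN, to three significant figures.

P_allow = 32.6 kN

I = πd⁴/64 = π×119⁴/64 = 9.844×10^6 mm⁴.
Effective length L_e = KL = 2×4.37 m = 8740 mm.
Euler critical load P_cr = π²EI/L_e² = π²×118000×9.844×10^6/8740² = 150100 N.
P_allow = P_cr/n = 150100/4.6 = 32630 N.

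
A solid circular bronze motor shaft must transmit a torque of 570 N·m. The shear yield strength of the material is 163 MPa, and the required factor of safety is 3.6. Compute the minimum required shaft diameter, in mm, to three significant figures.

Allowable shear stress τ_allow = 163/3.6 = 45.28 MPa.
For a solid shaft τ = 16T/(πd³), so d³ = 16T/(π τ_allow) = 16×570000/(π×45.28) = 64120 mm³.
d = (64120)^(1/3) = 40.02 mm.

d = 40.0 mm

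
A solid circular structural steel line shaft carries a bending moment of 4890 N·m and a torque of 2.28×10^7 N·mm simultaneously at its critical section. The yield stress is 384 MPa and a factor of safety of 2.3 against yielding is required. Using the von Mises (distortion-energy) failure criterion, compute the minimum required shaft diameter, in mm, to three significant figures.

d = 107 mm

σ_allow = σ_y/n = 384/2.3 = 167.0 MPa.
For a solid shaft σ_b = 32M/(πd³) and τ = 16T/(πd³), so the von Mises stress is σ' = (16/πd³)·√(4M²+3T²).
√(4M²+3T²) = √(4×(4.890×10^6)² + 3×(2.280×10^7)²) = 4.068×10^7 N·mm.
d³ = 16×4.068×10^7/(π×167.0) = 1.241×10^6 mm³.
d = 107.5 mm.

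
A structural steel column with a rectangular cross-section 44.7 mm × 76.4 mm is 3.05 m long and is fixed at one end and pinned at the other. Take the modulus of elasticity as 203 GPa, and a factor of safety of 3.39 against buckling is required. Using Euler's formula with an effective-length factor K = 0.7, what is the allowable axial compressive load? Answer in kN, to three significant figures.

Buckling occurs about the weak axis: I_min = h·b³/12 = 76.4×44.7³/12 = 568600 mm⁴ (b = 44.7 mm is the smaller dimension).
Effective length L_e = KL = 0.7×3.05 m = 2135 mm.
Euler critical load P_cr = π²EI/L_e² = π²×203000×568600/2135² = 249900 N.
P_allow = P_cr/n = 249900/3.39 = 73730 N.

P_allow = 73.7 kN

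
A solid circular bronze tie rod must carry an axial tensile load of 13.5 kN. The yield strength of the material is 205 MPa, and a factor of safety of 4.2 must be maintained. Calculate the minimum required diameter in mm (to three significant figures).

Allowable stress σ_allow = 205/4.2 = 48.81 MPa.
Required area A = F/σ_allow = 13500/48.81 = 276.6 mm².
A = πd²/4 → d = √(4A/π) = 18.77 mm.

d = 18.8 mm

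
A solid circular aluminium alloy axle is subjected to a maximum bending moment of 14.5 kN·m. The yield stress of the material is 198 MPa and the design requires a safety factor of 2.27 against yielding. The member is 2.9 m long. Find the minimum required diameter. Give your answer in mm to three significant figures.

σ_allow = 198/2.27 = 87.22 MPa.
For a solid circular section σ = 32M/(πd³), so d³ = 32M/(π σ_allow) = 32×1.4500×10^7/(π×87.22) = 1.693×10^6 mm³.
d = 119.2 mm.

d = 119 mm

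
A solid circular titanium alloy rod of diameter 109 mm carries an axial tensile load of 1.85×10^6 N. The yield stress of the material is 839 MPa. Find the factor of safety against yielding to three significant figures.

A = πd²/4 = 9331 mm².
σ = F/A = 1850000/9331 = 198.3 MPa.
n = 839/198.3 = 4.232.

n = 4.23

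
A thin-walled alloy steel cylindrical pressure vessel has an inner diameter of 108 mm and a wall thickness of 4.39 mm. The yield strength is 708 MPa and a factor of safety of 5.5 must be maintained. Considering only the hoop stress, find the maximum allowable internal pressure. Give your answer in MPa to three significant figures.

p_allow = 10.5 MPa

σ_allow = 708/5.5 = 128.7 MPa.
σ_h = pD/(2t) → p_allow = 2σ_allow t/D = 2×128.7×4.39/108 = 10.47 MPa.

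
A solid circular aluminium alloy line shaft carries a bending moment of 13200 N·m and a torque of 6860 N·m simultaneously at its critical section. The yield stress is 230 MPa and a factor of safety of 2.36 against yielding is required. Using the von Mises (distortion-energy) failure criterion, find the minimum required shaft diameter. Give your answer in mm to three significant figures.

d = 115 mm

σ_allow = σ_y/n = 230/2.36 = 97.46 MPa.
For a solid shaft σ_b = 32M/(πd³) and τ = 16T/(πd³), so the von Mises stress is σ' = (16/πd³)·√(4M²+3T²).
√(4M²+3T²) = √(4×(1.320×10^7)² + 3×(6.860×10^6)²) = 2.895×10^7 N·mm.
d³ = 16×2.895×10^7/(π×97.46) = 1.513×10^6 mm³.
d = 114.8 mm.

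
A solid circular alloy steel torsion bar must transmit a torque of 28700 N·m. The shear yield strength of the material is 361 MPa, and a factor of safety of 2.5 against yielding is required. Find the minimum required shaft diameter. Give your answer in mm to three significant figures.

d = 100 mm

Allowable shear stress τ_allow = 361/2.5 = 144.4 MPa.
For a solid shaft τ = 16T/(πd³), so d³ = 16T/(π τ_allow) = 16×2.8700×10^7/(π×144.4) = 1.012×10^6 mm³.
d = (1.012×10^6)^(1/3) = 100.4 mm.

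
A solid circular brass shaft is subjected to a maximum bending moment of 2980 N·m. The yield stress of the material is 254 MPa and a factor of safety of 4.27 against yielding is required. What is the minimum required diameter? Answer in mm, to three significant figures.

σ_allow = 254/4.27 = 59.48 MPa.
For a solid circular section σ = 32M/(πd³), so d³ = 32M/(π σ_allow) = 32×2980000/(π×59.48) = 510300 mm³.
d = 79.91 mm.

d = 79.9 mm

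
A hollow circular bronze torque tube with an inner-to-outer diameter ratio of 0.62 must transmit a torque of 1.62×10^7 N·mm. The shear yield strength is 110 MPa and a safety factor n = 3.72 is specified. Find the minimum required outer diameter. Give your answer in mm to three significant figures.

τ_allow = 110/3.72 = 29.57 MPa.
For a hollow shaft τ = 16T/[πd_o³(1−k⁴)] with k = 0.62, so 1−k⁴ = 0.8522.
d_o³ = 16T/[π τ_allow (1−k⁴)] = 16×1.6200×10^7/(π×29.57×0.8522) = 3.274×10^6 mm³.
d_o = 148.5 mm.

d_o = 148 mm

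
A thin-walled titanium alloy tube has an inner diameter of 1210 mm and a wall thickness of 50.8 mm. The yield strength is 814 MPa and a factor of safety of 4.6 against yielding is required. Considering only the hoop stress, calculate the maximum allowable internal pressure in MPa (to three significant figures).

p_allow = 14.9 MPa

σ_allow = 814/4.6 = 177.0 MPa.
σ_h = pD/(2t) → p_allow = 2σ_allow t/D = 2×177.0×50.8/1210 = 14.86 MPa.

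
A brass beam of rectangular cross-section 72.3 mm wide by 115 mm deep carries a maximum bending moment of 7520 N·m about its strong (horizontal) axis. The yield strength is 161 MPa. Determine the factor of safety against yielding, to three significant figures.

Section modulus S = bh²/6 = 72.3×115²/6 = 159400 mm³.
σ = M/S = 7520000/159400 = 47.19 MPa.
n = 161/47.19 = 3.412.

n = 3.41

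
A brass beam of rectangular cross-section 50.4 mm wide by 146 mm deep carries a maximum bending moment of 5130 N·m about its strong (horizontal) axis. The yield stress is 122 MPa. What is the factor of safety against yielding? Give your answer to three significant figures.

Section modulus S = bh²/6 = 50.4×146²/6 = 179100 mm³.
σ = M/S = 5130000/179100 = 28.65 MPa.
n = 122/28.65 = 4.258.

n = 4.26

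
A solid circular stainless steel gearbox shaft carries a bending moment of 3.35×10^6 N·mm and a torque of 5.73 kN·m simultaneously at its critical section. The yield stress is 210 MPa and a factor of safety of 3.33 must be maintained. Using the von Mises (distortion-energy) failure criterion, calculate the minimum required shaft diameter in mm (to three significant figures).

d = 98.9 mm

σ_allow = σ_y/n = 210/3.33 = 63.06 MPa.
For a solid shaft σ_b = 32M/(πd³) and τ = 16T/(πd³), so the von Mises stress is σ' = (16/πd³)·√(4M²+3T²).
√(4M²+3T²) = √(4×(3.350×10^6)² + 3×(5.730×10^6)²) = 1.197×10^7 N·mm.
d³ = 16×1.197×10^7/(π×63.06) = 967100 mm³.
d = 98.89 mm.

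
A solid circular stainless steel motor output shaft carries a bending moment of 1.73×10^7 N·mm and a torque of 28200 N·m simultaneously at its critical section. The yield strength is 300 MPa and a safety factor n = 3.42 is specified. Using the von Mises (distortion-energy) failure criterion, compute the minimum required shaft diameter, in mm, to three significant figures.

σ_allow = σ_y/n = 300/3.42 = 87.72 MPa.
For a solid shaft σ_b = 32M/(πd³) and τ = 16T/(πd³), so the von Mises stress is σ' = (16/πd³)·√(4M²+3T²).
√(4M²+3T²) = √(4×(1.730×10^7)² + 3×(2.820×10^7)²) = 5.986×10^7 N·mm.
d³ = 16×5.986×10^7/(π×87.72) = 3.475×10^6 mm³.
d = 151.5 mm.

d = 151 mm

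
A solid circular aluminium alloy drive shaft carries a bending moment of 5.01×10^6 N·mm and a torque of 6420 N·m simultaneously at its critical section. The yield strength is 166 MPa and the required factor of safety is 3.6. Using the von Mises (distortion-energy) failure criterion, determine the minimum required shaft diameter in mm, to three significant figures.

σ_allow = σ_y/n = 166/3.6 = 46.11 MPa.
For a solid shaft σ_b = 32M/(πd³) and τ = 16T/(πd³), so the von Mises stress is σ' = (16/πd³)·√(4M²+3T²).
√(4M²+3T²) = √(4×(5.010×10^6)² + 3×(6.420×10^6)²) = 1.497×10^7 N·mm.
d³ = 16×1.497×10^7/(π×46.11) = 1.653×10^6 mm³.
d = 118.2 mm.

d = 118 mm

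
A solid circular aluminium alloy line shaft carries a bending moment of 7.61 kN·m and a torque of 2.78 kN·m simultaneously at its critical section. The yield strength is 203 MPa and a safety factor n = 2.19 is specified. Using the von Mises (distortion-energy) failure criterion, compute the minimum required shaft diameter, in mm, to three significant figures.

d = 95.7 mm

σ_allow = σ_y/n = 203/2.19 = 92.69 MPa.
For a solid shaft σ_b = 32M/(πd³) and τ = 16T/(πd³), so the von Mises stress is σ' = (16/πd³)·√(4M²+3T²).
√(4M²+3T²) = √(4×(7.610×10^6)² + 3×(2.780×10^6)²) = 1.596×10^7 N·mm.
d³ = 16×1.596×10^7/(π×92.69) = 877100 mm³.
d = 95.72 mm.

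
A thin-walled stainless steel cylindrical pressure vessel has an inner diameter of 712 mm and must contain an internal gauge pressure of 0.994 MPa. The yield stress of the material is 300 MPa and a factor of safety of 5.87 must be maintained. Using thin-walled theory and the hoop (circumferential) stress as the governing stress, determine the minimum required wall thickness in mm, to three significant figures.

σ_allow = 300/5.87 = 51.11 MPa.
Hoop stress σ_h = pD/(2t), so t = pD/(2σ_allow) = 0.994×712/(2×51.11) = 6.924 mm.

t = 6.92 mm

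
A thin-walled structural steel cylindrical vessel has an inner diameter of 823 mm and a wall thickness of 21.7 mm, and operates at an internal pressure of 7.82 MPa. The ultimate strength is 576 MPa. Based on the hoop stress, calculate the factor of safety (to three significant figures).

σ_h = pD/(2t) = 7.82×823/(2×21.7) = 148.3 MPa.
n = 576/148.3 = 3.884.

n = 3.88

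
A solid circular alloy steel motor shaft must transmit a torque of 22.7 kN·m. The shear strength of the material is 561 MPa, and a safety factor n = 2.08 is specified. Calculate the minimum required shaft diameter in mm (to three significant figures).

d = 75.4 mm

Allowable shear stress τ_allow = 561/2.08 = 269.7 MPa.
For a solid shaft τ = 16T/(πd³), so d³ = 16T/(π τ_allow) = 16×2.2700×10^7/(π×269.7) = 428600 mm³.
d = (428600)^(1/3) = 75.40 mm.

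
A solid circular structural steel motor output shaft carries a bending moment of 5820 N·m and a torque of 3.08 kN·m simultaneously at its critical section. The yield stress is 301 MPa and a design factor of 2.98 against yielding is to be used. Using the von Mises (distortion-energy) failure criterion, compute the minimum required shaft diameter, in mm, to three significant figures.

σ_allow = σ_y/n = 301/2.98 = 101.0 MPa.
For a solid shaft σ_b = 32M/(πd³) and τ = 16T/(πd³), so the von Mises stress is σ' = (16/πd³)·√(4M²+3T²).
√(4M²+3T²) = √(4×(5.820×10^6)² + 3×(3.080×10^6)²) = 1.280×10^7 N·mm.
d³ = 16×1.280×10^7/(π×101.0) = 645600 mm³.
d = 86.43 mm.

d = 86.4 mm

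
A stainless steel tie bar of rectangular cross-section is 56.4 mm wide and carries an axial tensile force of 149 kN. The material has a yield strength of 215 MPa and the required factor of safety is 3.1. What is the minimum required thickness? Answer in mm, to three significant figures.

t = 38.1 mm

σ_allow = 215/3.1 = 69.35 MPa.
Required area A = F/σ_allow = 149000/69.35 = 2148 mm².
t = A/w = 2148/56.4 = 38.09 mm.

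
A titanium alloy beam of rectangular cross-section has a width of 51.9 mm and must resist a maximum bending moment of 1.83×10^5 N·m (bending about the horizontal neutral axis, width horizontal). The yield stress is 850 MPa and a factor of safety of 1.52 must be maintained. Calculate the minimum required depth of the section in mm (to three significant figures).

σ_allow = 850/1.52 = 559.2 MPa.
For a rectangular section σ = 6M/(bh²), so h² = 6M/(b σ_allow) = 6×1.8300×10^8/(51.9×559.2) = 37830 mm².
h = 194.5 mm.

h = 195 mm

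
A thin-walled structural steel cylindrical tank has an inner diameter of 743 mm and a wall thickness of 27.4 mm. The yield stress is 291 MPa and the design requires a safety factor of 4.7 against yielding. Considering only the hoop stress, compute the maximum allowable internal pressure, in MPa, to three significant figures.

p_allow = 4.57 MPa

σ_allow = 291/4.7 = 61.91 MPa.
σ_h = pD/(2t) → p_allow = 2σ_allow t/D = 2×61.91×27.4/743 = 4.567 MPa.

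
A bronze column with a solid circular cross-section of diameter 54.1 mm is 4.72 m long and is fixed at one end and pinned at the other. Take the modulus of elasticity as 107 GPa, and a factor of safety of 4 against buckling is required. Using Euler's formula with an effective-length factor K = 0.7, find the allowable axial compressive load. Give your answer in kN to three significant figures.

I = πd⁴/64 = π×54.1⁴/64 = 420500 mm⁴.
Effective length L_e = KL = 0.7×4.72 m = 3304 mm.
Euler critical load P_cr = π²EI/L_e² = π²×107000×420500/3304² = 40680 N.
P_allow = P_cr/n = 40680/4 = 10170 N.

P_allow = 10.2 kN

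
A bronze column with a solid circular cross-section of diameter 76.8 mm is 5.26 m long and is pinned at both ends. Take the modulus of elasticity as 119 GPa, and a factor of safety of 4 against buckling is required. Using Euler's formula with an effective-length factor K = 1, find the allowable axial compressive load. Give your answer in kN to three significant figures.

I = πd⁴/64 = π×76.8⁴/64 = 1.708×10^6 mm⁴.
Effective length L_e = KL = 1×5.26 m = 5260 mm.
Euler critical load P_cr = π²EI/L_e² = π²×119000×1.708×10^6/5260² = 72490 N.
P_allow = P_cr/n = 72490/4 = 18120 N.

P_allow = 18.1 kN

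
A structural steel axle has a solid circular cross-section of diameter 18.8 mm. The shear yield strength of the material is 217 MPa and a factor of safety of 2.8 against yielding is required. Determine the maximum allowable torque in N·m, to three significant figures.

T_allow = 101 N·m

τ_allow = 217/2.8 = 77.50 MPa.
For a solid shaft T_allow = τ_allow·πd³/16; πd³/16 = π×18.8³/16 = 1305 mm³.
T_allow = 77.50×1305 = 101100 N·mm = 101.1 N·m.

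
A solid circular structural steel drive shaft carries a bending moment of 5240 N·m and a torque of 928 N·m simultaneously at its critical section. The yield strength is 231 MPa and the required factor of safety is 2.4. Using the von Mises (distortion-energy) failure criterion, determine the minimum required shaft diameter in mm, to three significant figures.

d = 82.5 mm

σ_allow = σ_y/n = 231/2.4 = 96.25 MPa.
For a solid shaft σ_b = 32M/(πd³) and τ = 16T/(πd³), so the von Mises stress is σ' = (16/πd³)·√(4M²+3T²).
√(4M²+3T²) = √(4×(5.240×10^6)² + 3×(928000)²) = 1.060×10^7 N·mm.
d³ = 16×1.060×10^7/(π×96.25) = 561000 mm³.
d = 82.48 mm.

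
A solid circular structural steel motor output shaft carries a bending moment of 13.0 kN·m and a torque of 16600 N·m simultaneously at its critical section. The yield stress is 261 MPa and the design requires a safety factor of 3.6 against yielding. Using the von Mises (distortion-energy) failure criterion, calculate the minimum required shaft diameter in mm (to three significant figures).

d = 140 mm

σ_allow = σ_y/n = 261/3.6 = 72.50 MPa.
For a solid shaft σ_b = 32M/(πd³) and τ = 16T/(πd³), so the von Mises stress is σ' = (16/πd³)·√(4M²+3T²).
√(4M²+3T²) = √(4×(1.300×10^7)² + 3×(1.660×10^7)²) = 3.876×10^7 N·mm.
d³ = 16×3.876×10^7/(π×72.50) = 2.723×10^6 mm³.
d = 139.6 mm.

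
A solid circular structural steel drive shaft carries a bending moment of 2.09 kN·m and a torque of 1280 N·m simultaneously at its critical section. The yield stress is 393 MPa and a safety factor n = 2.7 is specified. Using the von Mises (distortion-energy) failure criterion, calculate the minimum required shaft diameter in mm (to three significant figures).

σ_allow = σ_y/n = 393/2.7 = 145.6 MPa.
For a solid shaft σ_b = 32M/(πd³) and τ = 16T/(πd³), so the von Mises stress is σ' = (16/πd³)·√(4M²+3T²).
√(4M²+3T²) = √(4×(2.090×10^6)² + 3×(1.280×10^6)²) = 4.732×10^6 N·mm.
d³ = 16×4.732×10^6/(π×145.6) = 165600 mm³.
d = 54.91 mm.

d = 54.9 mm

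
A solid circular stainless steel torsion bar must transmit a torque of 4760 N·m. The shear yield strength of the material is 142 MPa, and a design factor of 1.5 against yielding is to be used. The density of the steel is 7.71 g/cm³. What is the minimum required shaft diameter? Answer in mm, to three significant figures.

d = 63.5 mm

Allowable shear stress τ_allow = 142/1.5 = 94.67 MPa.
For a solid shaft τ = 16T/(πd³), so d³ = 16T/(π τ_allow) = 16×4760000/(π×94.67) = 256100 mm³.
d = (256100)^(1/3) = 63.50 mm.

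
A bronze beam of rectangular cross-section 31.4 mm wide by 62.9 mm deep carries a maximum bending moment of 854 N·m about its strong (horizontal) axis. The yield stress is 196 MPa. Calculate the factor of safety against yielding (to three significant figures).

n = 4.75

Section modulus S = bh²/6 = 31.4×62.9²/6 = 20710 mm³.
σ = M/S = 854000/20710 = 41.25 MPa.
n = 196/41.25 = 4.752.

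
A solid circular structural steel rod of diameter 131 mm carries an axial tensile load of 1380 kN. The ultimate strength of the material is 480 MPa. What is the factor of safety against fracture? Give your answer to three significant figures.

A = πd²/4 = 13480 mm².
σ = F/A = 1380000/13480 = 102.4 MPa.
n = 480/102.4 = 4.688.

n = 4.69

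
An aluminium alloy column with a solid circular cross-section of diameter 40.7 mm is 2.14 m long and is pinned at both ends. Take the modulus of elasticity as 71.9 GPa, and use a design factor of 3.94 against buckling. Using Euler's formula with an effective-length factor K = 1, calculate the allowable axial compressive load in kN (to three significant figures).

P_allow = 5.30 kN

I = πd⁴/64 = π×40.7⁴/64 = 134700 mm⁴.
Effective length L_e = KL = 1×2.14 m = 2140 mm.
Euler critical load P_cr = π²EI/L_e² = π²×71900×134700/2140² = 20870 N.
P_allow = P_cr/n = 20870/3.94 = 5297 N.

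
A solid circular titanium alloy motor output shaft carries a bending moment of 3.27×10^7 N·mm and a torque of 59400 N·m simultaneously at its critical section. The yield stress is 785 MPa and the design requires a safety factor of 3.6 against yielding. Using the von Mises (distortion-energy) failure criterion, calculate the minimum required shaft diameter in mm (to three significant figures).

d = 142 mm

σ_allow = σ_y/n = 785/3.6 = 218.1 MPa.
For a solid shaft σ_b = 32M/(πd³) and τ = 16T/(πd³), so the von Mises stress is σ' = (16/πd³)·√(4M²+3T²).
√(4M²+3T²) = √(4×(3.270×10^7)² + 3×(5.940×10^7)²) = 1.219×10^8 N·mm.
d³ = 16×1.219×10^8/(π×218.1) = 2.847×10^6 mm³.
d = 141.7 mm.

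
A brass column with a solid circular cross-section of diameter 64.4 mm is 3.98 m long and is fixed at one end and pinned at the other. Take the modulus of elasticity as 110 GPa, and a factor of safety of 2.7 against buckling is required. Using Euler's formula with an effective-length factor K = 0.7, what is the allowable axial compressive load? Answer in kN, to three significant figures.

P_allow = 43.7 kN

I = πd⁴/64 = π×64.4⁴/64 = 844300 mm⁴.
Effective length L_e = KL = 0.7×3.98 m = 2786 mm.
Euler critical load P_cr = π²EI/L_e² = π²×110000×844300/2786² = 118100 N.
P_allow = P_cr/n = 118100/2.7 = 43740 N.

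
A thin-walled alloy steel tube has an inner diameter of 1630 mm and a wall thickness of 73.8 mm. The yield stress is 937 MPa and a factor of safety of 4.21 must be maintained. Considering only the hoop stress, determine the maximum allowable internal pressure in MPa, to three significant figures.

σ_allow = 937/4.21 = 222.6 MPa.
σ_h = pD/(2t) → p_allow = 2σ_allow t/D = 2×222.6×73.8/1630 = 20.15 MPa.

p_allow = 20.2 MPa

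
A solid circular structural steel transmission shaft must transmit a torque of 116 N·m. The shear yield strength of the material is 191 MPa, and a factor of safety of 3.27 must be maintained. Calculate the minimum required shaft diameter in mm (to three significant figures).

Allowable shear stress τ_allow = 191/3.27 = 58.41 MPa.
For a solid shaft τ = 16T/(πd³), so d³ = 16T/(π τ_allow) = 16×116000/(π×58.41) = 10110 mm³.
d = (10110)^(1/3) = 21.63 mm.

d = 21.6 mm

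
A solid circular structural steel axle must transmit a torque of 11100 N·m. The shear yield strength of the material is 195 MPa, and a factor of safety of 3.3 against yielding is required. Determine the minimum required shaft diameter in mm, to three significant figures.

Allowable shear stress τ_allow = 195/3.3 = 59.09 MPa.
For a solid shaft τ = 16T/(πd³), so d³ = 16T/(π τ_allow) = 16×1.1100×10^7/(π×59.09) = 956700 mm³.
d = (956700)^(1/3) = 98.54 mm.

d = 98.5 mm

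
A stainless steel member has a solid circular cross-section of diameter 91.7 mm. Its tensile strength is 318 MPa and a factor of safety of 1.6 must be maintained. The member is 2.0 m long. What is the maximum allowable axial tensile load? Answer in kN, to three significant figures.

σ_allow = 318/1.6 = 198.8 MPa.
A = πd²/4 = π×91.7²/4 = 6604 mm².
F_allow = σ_allow × A = 198.8×6604 = 1.313×10^6 N.

F_allow = 1310 kN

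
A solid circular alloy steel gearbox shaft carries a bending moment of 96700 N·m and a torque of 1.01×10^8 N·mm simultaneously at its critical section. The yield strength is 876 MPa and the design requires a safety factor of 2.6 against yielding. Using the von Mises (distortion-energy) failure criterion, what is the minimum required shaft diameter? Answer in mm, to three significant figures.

σ_allow = σ_y/n = 876/2.6 = 336.9 MPa.
For a solid shaft σ_b = 32M/(πd³) and τ = 16T/(πd³), so the von Mises stress is σ' = (16/πd³)·√(4M²+3T²).
√(4M²+3T²) = √(4×(9.670×10^7)² + 3×(1.010×10^8)²) = 2.608×10^8 N·mm.
d³ = 16×2.608×10^8/(π×336.9) = 3.942×10^6 mm³.
d = 158.0 mm.

d = 158 mm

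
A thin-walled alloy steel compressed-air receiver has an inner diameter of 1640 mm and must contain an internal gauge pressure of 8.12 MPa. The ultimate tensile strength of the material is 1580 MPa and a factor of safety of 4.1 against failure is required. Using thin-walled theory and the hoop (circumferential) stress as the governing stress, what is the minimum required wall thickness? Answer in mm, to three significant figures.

t = 17.3 mm

σ_allow = 1580/4.1 = 385.4 MPa.
Hoop stress σ_h = pD/(2t), so t = pD/(2σ_allow) = 8.12×1640/(2×385.4) = 17.28 mm.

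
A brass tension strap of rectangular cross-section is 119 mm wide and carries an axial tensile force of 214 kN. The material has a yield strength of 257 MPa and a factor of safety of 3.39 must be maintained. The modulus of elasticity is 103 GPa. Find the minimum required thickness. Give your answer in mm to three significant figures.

t = 23.7 mm

σ_allow = 257/3.39 = 75.81 MPa.
Required area A = F/σ_allow = 214000/75.81 = 2823 mm².
t = A/w = 2823/119 = 23.72 mm.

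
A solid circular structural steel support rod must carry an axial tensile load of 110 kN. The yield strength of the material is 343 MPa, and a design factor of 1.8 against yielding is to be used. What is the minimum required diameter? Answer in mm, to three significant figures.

d = 27.1 mm

Allowable stress σ_allow = 343/1.8 = 190.6 MPa.
Required area A = F/σ_allow = 110000/190.6 = 577.3 mm².
A = πd²/4 → d = √(4A/π) = 27.11 mm.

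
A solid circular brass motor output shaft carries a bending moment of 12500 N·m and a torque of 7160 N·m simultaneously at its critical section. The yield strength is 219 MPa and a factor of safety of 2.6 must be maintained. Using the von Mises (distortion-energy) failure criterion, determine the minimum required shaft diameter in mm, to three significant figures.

σ_allow = σ_y/n = 219/2.6 = 84.23 MPa.
For a solid shaft σ_b = 32M/(πd³) and τ = 16T/(πd³), so the von Mises stress is σ' = (16/πd³)·√(4M²+3T²).
√(4M²+3T²) = √(4×(1.250×10^7)² + 3×(7.160×10^6)²) = 2.791×10^7 N·mm.
d³ = 16×2.791×10^7/(π×84.23) = 1.687×10^6 mm³.
d = 119.1 mm.

d = 119 mm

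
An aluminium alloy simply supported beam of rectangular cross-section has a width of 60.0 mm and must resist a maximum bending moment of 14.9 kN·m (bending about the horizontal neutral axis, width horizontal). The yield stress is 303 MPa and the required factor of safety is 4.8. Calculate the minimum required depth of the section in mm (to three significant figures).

σ_allow = 303/4.8 = 63.12 MPa.
For a rectangular section σ = 6M/(bh²), so h² = 6M/(b σ_allow) = 6×1.4900×10^7/(60.0×63.12) = 23600 mm².
h = 153.6 mm.

h = 154 mm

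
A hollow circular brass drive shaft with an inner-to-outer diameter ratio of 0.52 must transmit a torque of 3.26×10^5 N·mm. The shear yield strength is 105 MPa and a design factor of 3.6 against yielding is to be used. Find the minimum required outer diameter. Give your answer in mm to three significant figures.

d_o = 39.5 mm

τ_allow = 105/3.6 = 29.17 MPa.
For a hollow shaft τ = 16T/[πd_o³(1−k⁴)] with k = 0.52, so 1−k⁴ = 0.9269.
d_o³ = 16T/[π τ_allow (1−k⁴)] = 16×326000/(π×29.17×0.9269) = 61420 mm³.
d_o = 39.45 mm.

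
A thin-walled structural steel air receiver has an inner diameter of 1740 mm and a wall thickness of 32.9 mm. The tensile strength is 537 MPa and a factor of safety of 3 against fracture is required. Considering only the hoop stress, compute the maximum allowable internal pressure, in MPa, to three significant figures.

σ_allow = 537/3 = 179.0 MPa.
σ_h = pD/(2t) → p_allow = 2σ_allow t/D = 2×179.0×32.9/1740 = 6.769 MPa.

p_allow = 6.77 MPa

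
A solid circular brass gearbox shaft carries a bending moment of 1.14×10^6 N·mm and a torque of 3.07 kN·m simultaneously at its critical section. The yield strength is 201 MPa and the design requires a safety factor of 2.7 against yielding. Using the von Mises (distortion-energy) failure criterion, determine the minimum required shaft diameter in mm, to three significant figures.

σ_allow = σ_y/n = 201/2.7 = 74.44 MPa.
For a solid shaft σ_b = 32M/(πd³) and τ = 16T/(πd³), so the von Mises stress is σ' = (16/πd³)·√(4M²+3T²).
√(4M²+3T²) = √(4×(1.140×10^6)² + 3×(3.070×10^6)²) = 5.786×10^6 N·mm.
d³ = 16×5.786×10^6/(π×74.44) = 395800 mm³.
d = 73.42 mm.

d = 73.4 mm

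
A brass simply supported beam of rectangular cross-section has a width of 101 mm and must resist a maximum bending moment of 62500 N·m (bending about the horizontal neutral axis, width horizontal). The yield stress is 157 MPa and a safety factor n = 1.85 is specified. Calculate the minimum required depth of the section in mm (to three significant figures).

h = 209 mm

σ_allow = 157/1.85 = 84.86 MPa.
For a rectangular section σ = 6M/(bh²), so h² = 6M/(b σ_allow) = 6×6.2500×10^7/(101×84.86) = 43750 mm².
h = 209.2 mm.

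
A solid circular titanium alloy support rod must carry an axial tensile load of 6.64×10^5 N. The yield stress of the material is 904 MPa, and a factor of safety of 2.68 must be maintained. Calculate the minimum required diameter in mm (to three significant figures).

d = 50.1 mm

Allowable stress σ_allow = 904/2.68 = 337.3 MPa.
Required area A = F/σ_allow = 664000/337.3 = 1968 mm².
A = πd²/4 → d = √(4A/π) = 50.06 mm.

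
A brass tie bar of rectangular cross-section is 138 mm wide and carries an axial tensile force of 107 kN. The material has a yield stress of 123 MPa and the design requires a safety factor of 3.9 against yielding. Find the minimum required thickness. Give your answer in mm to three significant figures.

σ_allow = 123/3.9 = 31.54 MPa.
Required area A = F/σ_allow = 107000/31.54 = 3393 mm².
t = A/w = 3393/138 = 24.58 mm.

t = 24.6 mm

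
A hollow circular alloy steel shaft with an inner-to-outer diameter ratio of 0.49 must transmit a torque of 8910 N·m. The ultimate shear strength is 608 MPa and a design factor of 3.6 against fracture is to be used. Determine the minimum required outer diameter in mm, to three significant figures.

d_o = 65.8 mm

τ_allow = 608/3.6 = 168.9 MPa.
For a hollow shaft τ = 16T/[πd_o³(1−k⁴)] with k = 0.49, so 1−k⁴ = 0.9424.
d_o³ = 16T/[π τ_allow (1−k⁴)] = 16×8910000/(π×168.9×0.9424) = 285100 mm³.
d_o = 65.82 mm.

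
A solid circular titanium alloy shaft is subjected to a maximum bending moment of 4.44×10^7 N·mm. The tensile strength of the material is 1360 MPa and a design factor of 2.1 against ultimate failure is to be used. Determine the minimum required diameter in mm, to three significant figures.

d = 88.7 mm

σ_allow = 1360/2.1 = 647.6 MPa.
For a solid circular section σ = 32M/(πd³), so d³ = 32M/(π σ_allow) = 32×4.4400×10^7/(π×647.6) = 698300 mm³.
d = 88.72 mm.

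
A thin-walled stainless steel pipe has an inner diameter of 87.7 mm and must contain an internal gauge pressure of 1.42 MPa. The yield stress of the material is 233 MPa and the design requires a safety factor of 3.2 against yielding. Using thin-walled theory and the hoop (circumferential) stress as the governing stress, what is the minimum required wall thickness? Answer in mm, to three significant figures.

t = 0.855 mm

σ_allow = 233/3.2 = 72.81 MPa.
Hoop stress σ_h = pD/(2t), so t = pD/(2σ_allow) = 1.42×87.7/(2×72.81) = 0.8552 mm.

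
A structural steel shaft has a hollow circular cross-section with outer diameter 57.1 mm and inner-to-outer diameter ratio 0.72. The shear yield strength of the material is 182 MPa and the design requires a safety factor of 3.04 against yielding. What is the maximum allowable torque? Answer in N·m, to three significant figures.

T_allow = 1600 N·m

τ_allow = 182/3.04 = 59.87 MPa.
For a hollow shaft T_allow = τ_allow·πd_o³(1−k⁴)/16 with 1−k⁴ = 0.7313, so πd_o³(1−k⁴)/16 = 26730 mm³.
T_allow = 59.87×26730 = 1.600×10^6 N·mm = 1600 N·m.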